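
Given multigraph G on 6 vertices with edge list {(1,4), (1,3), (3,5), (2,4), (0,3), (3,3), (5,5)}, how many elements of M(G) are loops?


In a graphic matroid, a loop is a self-loop edge (u,u) with rank 0.
Examining all 7 edges for self-loops...
Self-loops found: (3,3), (5,5)
Number of loops = 2.

2


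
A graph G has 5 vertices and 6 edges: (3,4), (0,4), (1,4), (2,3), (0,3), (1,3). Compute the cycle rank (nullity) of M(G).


Cycle rank (nullity) = |E| - r(M) = |E| - (|V| - c).
|E| = 6, |V| = 5, c = 1.
Nullity = 6 - (5 - 1) = 6 - 4 = 2.

2


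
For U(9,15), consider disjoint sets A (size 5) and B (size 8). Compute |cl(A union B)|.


|A union B| = 5 + 8 = 13 (disjoint).
In U(9,15), cl(S) = S if |S| < 9, else cl(S) = E.
Since 13 >= 9, cl(A union B) = E.
|cl(A union B)| = 15.

15


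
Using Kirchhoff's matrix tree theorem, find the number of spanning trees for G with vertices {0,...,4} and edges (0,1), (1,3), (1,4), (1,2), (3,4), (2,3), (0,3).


By Kirchhoff's matrix tree theorem, the number of spanning trees equals
the determinant of any cofactor of the Laplacian matrix L.
G has 5 vertices and 7 edges.
Computing the (4 x 4) cofactor determinant gives 20.

20


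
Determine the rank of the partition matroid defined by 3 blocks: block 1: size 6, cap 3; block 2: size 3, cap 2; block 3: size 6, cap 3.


Rank of a partition matroid = sum of min(|Si|, ci) for each block.
= min(6,3) + min(3,2) + min(6,3)
= 3 + 2 + 3
= 8.

8


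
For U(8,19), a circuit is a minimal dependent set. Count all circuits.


In U(8,19), circuits are the (9)-element subsets.
Any set of 9 elements is dependent, and removing any one element gives
an independent set of size 8, so it is a minimal dependent set.
Number of circuits = (19 choose 9) = 92378.

92378


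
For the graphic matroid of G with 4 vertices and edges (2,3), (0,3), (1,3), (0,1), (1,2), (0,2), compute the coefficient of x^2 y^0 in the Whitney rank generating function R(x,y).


R(x,y) = sum over A in 2^E of x^(r(E)-r(A)) * y^(|A|-r(A)).
G has 4 vertices, 6 edges. r(E) = 3.
Enumerate all 2^6 = 64 subsets.
Count subsets with r(E)-r(A)=2 and |A|-r(A)=0: 6.

6


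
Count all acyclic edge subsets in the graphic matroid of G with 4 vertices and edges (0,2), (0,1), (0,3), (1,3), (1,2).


An independent set in a graphic matroid is an acyclic edge subset.
G has 4 vertices and 5 edges.
Enumerate all 2^5 = 32 subsets, checking for acyclicity.
Total independent sets = 24.

24


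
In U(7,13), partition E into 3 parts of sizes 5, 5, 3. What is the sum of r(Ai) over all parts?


r(Ai) = min(|Ai|, 7) for each part.
Sum = min(5,7) + min(5,7) + min(3,7)
    = 5 + 5 + 3
    = 13.

13


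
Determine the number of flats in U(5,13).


Flats of U(5,13): every subset of size < 5 is a flat, plus E itself.
Count = (13 choose 0) + (13 choose 1) + (13 choose 2) + (13 choose 3) + (13 choose 4) + 1
     = 1 + 13 + 78 + 286 + 715 + 1
     = 1094.

1094


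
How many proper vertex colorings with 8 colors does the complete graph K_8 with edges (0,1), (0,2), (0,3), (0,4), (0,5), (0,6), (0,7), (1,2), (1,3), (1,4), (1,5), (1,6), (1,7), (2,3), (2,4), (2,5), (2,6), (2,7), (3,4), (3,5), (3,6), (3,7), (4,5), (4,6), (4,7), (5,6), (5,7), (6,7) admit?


P(K_8, k) = k(k-1)(k-2)...(k-7).
P(8) = (8) * (7) * (6) * (5) * (4) * (3) * (2) * (1) = 40320.

40320


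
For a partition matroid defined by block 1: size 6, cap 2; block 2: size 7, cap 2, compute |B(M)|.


A basis picks exactly ci elements from block i.
Number of bases = product of C(|Si|, ci).
= C(6,2) * C(7,2)
= 15 * 21
= 315.

315


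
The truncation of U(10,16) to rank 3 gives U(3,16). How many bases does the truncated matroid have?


Truncating U(10,16) to rank 3 gives U(3,16).
Bases of U(3,16) are all 3-element subsets of 16 elements.
Number of bases = (16 choose 3) = 560.

560


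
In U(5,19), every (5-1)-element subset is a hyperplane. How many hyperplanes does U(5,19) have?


Hyperplanes of U(5,19) are flats of rank 4.
In a uniform matroid, these are exactly the (4)-element subsets.
Count = C(19,4) = 19! / (4! * 15!) = 3876.

3876


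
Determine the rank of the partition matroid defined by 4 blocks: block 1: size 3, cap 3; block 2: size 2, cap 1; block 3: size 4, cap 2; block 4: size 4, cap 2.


Rank of a partition matroid = sum of min(|Si|, ci) for each block.
= min(3,3) + min(2,1) + min(4,2) + min(4,2)
= 3 + 1 + 2 + 2
= 8.

8


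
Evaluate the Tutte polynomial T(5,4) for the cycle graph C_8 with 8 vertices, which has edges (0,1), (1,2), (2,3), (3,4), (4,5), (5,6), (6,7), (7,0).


T(C_8; x,y) = x + x^2 + ... + x^(7) + y.
T(5,4) = 5^1 + 5^2 + 5^3 + 5^4 + 5^5 + 5^6 + 5^7 + 4
= 5 + 25 + 125 + 625 + 3125 + 15625 + 78125 + 4
= 97659.

97659


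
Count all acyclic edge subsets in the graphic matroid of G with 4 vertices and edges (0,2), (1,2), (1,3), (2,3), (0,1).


An independent set in a graphic matroid is an acyclic edge subset.
G has 4 vertices and 5 edges.
Enumerate all 2^5 = 32 subsets, checking for acyclicity.
Total independent sets = 24.

24


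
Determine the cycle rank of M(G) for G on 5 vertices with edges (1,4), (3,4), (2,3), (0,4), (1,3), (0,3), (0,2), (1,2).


Cycle rank (nullity) = |E| - r(M) = |E| - (|V| - c).
|E| = 8, |V| = 5, c = 1.
Nullity = 8 - (5 - 1) = 8 - 4 = 4.

4


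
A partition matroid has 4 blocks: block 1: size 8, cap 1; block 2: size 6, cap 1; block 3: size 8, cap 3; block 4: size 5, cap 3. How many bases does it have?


A basis picks exactly ci elements from block i.
Number of bases = product of C(|Si|, ci).
= C(8,1) * C(6,1) * C(8,3) * C(5,3)
= 8 * 6 * 56 * 10
= 26880.

26880


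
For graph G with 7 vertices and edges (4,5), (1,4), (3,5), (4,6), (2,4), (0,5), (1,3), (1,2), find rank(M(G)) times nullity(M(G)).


r(M) = |V| - c = 7 - 1 = 6.
nullity = |E| - r(M) = 8 - 6 = 2.
Product = 6 * 2 = 12.

12


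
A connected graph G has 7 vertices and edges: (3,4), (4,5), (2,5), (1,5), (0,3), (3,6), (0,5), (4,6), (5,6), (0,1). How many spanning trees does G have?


By Kirchhoff's matrix tree theorem, the number of spanning trees equals
the determinant of any cofactor of the Laplacian matrix L.
G has 7 vertices and 10 edges.
Computing the (6 x 6) cofactor determinant gives 64.

64


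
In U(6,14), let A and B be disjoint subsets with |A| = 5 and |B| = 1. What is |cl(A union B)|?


|A union B| = 5 + 1 = 6 (disjoint).
In U(6,14), cl(S) = S if |S| < 6, else cl(S) = E.
Since 6 >= 6, cl(A union B) = E.
|cl(A union B)| = 14.

14


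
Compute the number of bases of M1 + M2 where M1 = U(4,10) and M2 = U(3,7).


Bases of a direct sum M1 + M2: |B| = |B(M1)| * |B(M2)|.
|B(U(4,10))| = C(10,4) = 210.
|B(U(3,7))| = C(7,3) = 35.
Total bases = 210 * 35 = 7350.

7350


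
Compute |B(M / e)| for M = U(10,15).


Contracting e from U(10,15) gives U(9,14).
Bases of U(9,14) = (14 choose 9) = 2002.

2002


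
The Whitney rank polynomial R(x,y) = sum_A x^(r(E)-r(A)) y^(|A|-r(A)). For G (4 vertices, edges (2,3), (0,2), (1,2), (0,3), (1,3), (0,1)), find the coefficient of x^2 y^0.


R(x,y) = sum over A in 2^E of x^(r(E)-r(A)) * y^(|A|-r(A)).
G has 4 vertices, 6 edges. r(E) = 3.
Enumerate all 2^6 = 64 subsets.
Count subsets with r(E)-r(A)=2 and |A|-r(A)=0: 6.

6


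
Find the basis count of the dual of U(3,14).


The dual of U(r,n) is U(n-r, n) = U(11,14).
Bases of U(11,14) are all (11)-element subsets.
|B(M*)| = C(14,11) = 14! / (11! * 3!) = 364.

364


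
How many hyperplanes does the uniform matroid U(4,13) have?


Hyperplanes of U(4,13) are flats of rank 3.
In a uniform matroid, these are exactly the (3)-element subsets.
Count = C(13,3) = (13 * 12 * 11) / (1 * 2 * 3) = 286.

286


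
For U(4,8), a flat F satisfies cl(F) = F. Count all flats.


Flats of U(4,8): every subset of size < 4 is a flat, plus E itself.
Count = C(8,0) + C(8,1) + C(8,2) + C(8,3) + 1
     = 1 + 8 + 28 + 56 + 1
     = 94.

94


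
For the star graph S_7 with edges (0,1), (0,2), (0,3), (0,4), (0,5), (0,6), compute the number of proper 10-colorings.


P(tree, k) = k * (k-1)^(6) for any tree on 7 vertices.
P(10) = 10 * 9^6 = 10 * 531441 = 5314410.

5314410


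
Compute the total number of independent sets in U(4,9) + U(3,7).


For a direct sum, |I(M1+M2)| = |I(M1)| * |I(M2)|.
|I(U(4,9))| = sum C(9,k) for k=0..4 = 256.
|I(U(3,7))| = sum C(7,k) for k=0..3 = 64.
Total = 256 * 64 = 16384.

16384


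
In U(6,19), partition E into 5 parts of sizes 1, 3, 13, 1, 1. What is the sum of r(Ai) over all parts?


r(Ai) = min(|Ai|, 6) for each part.
Sum = min(1,6) + min(3,6) + min(13,6) + min(1,6) + min(1,6)
    = 1 + 3 + 6 + 1 + 1
    = 12.

12


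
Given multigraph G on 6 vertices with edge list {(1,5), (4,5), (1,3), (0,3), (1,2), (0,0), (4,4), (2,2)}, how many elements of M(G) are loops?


In a graphic matroid, a loop is a self-loop edge (u,u) with rank 0.
Examining all 8 edges for self-loops...
Self-loops found: (0,0), (4,4), (2,2)
Number of loops = 3.

3


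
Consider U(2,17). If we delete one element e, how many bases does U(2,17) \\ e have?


Deleting e from U(2,17) gives U(2,16) since n > r.
Bases of U(2,16) = C(16,2) = 16! / (2! * 14!) = 120.

120


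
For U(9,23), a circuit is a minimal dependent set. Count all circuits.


In U(9,23), circuits are the (10)-element subsets.
Any set of 10 elements is dependent, and removing any one element gives
an independent set of size 9, so it is a minimal dependent set.
Number of circuits = C(23,10) = 1144066.

1144066


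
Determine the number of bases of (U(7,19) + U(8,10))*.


(M1+M2)* = M1* + M2*.
M1* = U(12,19), bases: C(19,12) = 50388.
M2* = U(2,10), bases: C(10,2) = 45.
|B(M*)| = 50388 * 45 = 2267460.

2267460


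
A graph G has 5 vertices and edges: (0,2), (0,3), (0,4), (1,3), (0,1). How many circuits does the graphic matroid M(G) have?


A circuit in a graphic matroid = edge set of a simple cycle.
G has 5 vertices and 5 edges.
Enumerating all minimal edge subsets forming cycles...
Total circuits found: 1.

1


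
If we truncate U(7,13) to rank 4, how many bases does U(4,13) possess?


Truncating U(7,13) to rank 4 gives U(4,13).
Bases of U(4,13) are all 4-element subsets of 13 elements.
Number of bases = C(13,4) = 13! / (4! * 9!) = 715.

715


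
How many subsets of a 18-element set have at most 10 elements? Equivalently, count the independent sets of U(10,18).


Independent sets of U(10,18) are all subsets of size <= 10.
Count = C(18,0) + C(18,1) + C(18,2) + C(18,3) + C(18,4) + C(18,5) + C(18,6) + C(18,7) + C(18,8) + C(18,9) + C(18,10)
     = 1 + 18 + 153 + 816 + 3060 + 8568 + 18564 + 31824 + 43758 + 48620 + 43758
     = 199140.

199140


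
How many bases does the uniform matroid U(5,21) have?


Bases of U(5,21) are all 5-element subsets of the 21-element ground set.
Number of bases = C(21,5).
C(21,5) = 20349.

20349


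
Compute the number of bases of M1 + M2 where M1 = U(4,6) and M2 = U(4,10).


Bases of a direct sum M1 + M2: |B| = |B(M1)| * |B(M2)|.
|B(U(4,6))| = C(6,4) = 15.
|B(U(4,10))| = C(10,4) = 210.
Total bases = 15 * 210 = 3150.

3150


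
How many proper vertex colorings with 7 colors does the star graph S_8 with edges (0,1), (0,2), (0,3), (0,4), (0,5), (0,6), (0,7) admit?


P(tree, k) = k * (k-1)^(7) for any tree on 8 vertices.
P(7) = 7 * 6^7 = 7 * 279936 = 1959552.

1959552


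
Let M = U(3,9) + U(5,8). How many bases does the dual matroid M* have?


(M1+M2)* = M1* + M2*.
M1* = U(6,9), bases: C(9,6) = 84.
M2* = U(3,8), bases: C(8,3) = 56.
|B(M*)| = 84 * 56 = 4704.

4704


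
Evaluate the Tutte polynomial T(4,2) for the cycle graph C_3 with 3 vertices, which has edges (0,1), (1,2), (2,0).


T(C_3; x,y) = x + x^2 + ... + x^(2) + y.
T(4,2) = 4^1 + 4^2 + 2
= 4 + 16 + 2
= 22.

22


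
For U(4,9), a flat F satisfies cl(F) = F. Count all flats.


Flats of U(4,9): every subset of size < 4 is a flat, plus E itself.
Count = C(9,0) + C(9,1) + C(9,2) + C(9,3) + 1
     = 1 + 9 + 36 + 84 + 1
     = 131.

131


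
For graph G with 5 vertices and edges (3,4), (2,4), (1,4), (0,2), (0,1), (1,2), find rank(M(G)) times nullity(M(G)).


r(M) = |V| - c = 5 - 1 = 4.
nullity = |E| - r(M) = 6 - 4 = 2.
Product = 4 * 2 = 8.

8


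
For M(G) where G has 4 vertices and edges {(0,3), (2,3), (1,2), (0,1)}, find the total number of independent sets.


An independent set in a graphic matroid is an acyclic edge subset.
G has 4 vertices and 4 edges.
Enumerate all 2^4 = 16 subsets, checking for acyclicity.
Total independent sets = 15.

15


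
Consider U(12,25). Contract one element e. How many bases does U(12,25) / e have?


Contracting e from U(12,25) gives U(11,24).
Bases of U(11,24) = C(24,11) = 24! / (11! * 13!) = 2496144.

2496144


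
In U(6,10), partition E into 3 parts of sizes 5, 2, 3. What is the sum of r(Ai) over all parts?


r(Ai) = min(|Ai|, 6) for each part.
Sum = min(5,6) + min(2,6) + min(3,6)
    = 5 + 2 + 3
    = 10.

10


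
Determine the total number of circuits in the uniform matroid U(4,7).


In U(4,7), circuits are the (5)-element subsets.
Any set of 5 elements is dependent, and removing any one element gives
an independent set of size 4, so it is a minimal dependent set.
Number of circuits = C(7,5) = 7! / (5! * 2!) = 21.

21


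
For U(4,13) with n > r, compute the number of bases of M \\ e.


Deleting e from U(4,13) gives U(4,12) since n > r.
Bases of U(4,12) = C(12,4) = 12! / (4! * 8!) = 495.

495


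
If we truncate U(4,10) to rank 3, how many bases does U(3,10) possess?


Truncating U(4,10) to rank 3 gives U(3,10).
Bases of U(3,10) are all 3-element subsets of 10 elements.
Number of bases = (10 choose 3) = 120.

120


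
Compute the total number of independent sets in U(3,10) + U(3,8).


For a direct sum, |I(M1+M2)| = |I(M1)| * |I(M2)|.
|I(U(3,10))| = sum C(10,k) for k=0..3 = 176.
|I(U(3,8))| = sum C(8,k) for k=0..3 = 93.
Total = 176 * 93 = 16368.

16368


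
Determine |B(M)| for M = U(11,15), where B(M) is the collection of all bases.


Bases of U(11,15) are all 11-element subsets of the 15-element ground set.
Number of bases = C(15,11).
(15 choose 11) = 1365.

1365


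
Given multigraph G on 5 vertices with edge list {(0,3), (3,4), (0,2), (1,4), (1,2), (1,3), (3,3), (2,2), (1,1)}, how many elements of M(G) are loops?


In a graphic matroid, a loop is a self-loop edge (u,u) with rank 0.
Examining all 9 edges for self-loops...
Self-loops found: (3,3), (2,2), (1,1)
Number of loops = 3.

3


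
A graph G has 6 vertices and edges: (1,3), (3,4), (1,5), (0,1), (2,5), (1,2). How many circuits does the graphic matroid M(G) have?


A circuit in a graphic matroid = edge set of a simple cycle.
G has 6 vertices and 6 edges.
Enumerating all minimal edge subsets forming cycles...
Total circuits found: 1.

1


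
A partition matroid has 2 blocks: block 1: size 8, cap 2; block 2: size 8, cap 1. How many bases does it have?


A basis picks exactly ci elements from block i.
Number of bases = product of C(|Si|, ci).
= C(8,2) * C(8,1)
= 28 * 8
= 224.

224


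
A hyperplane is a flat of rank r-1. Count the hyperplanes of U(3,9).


Hyperplanes of U(3,9) are flats of rank 2.
In a uniform matroid, these are exactly the (2)-element subsets.
Count = C(9,2) = (9 * 8) / (1 * 2) = 36.

36


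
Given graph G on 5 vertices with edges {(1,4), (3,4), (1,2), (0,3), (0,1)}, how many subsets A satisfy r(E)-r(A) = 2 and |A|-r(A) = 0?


R(x,y) = sum over A in 2^E of x^(r(E)-r(A)) * y^(|A|-r(A)).
G has 5 vertices, 5 edges. r(E) = 4.
Enumerate all 2^5 = 32 subsets.
Count subsets with r(E)-r(A)=2 and |A|-r(A)=0: 10.

10


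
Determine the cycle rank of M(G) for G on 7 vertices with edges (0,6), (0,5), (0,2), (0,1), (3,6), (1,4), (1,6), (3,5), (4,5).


Cycle rank (nullity) = |E| - r(M) = |E| - (|V| - c).
|E| = 9, |V| = 7, c = 1.
Nullity = 9 - (7 - 1) = 9 - 6 = 3.

3


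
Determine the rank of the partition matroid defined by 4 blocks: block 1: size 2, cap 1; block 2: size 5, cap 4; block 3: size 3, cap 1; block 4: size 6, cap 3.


Rank of a partition matroid = sum of min(|Si|, ci) for each block.
= min(2,1) + min(5,4) + min(3,1) + min(6,3)
= 1 + 4 + 1 + 3
= 9.

9


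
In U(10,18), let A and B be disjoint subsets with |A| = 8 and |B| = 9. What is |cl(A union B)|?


|A union B| = 8 + 9 = 17 (disjoint).
In U(10,18), cl(S) = S if |S| < 10, else cl(S) = E.
Since 17 >= 10, cl(A union B) = E.
|cl(A union B)| = 18.

18


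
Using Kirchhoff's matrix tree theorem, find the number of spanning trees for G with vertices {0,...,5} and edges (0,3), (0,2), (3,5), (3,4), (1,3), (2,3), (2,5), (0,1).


By Kirchhoff's matrix tree theorem, the number of spanning trees equals
the determinant of any cofactor of the Laplacian matrix L.
G has 6 vertices and 8 edges.
Computing the (5 x 5) cofactor determinant gives 21.

21


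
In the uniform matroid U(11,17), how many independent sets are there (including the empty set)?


Independent sets of U(11,17) are all subsets of size <= 11.
Count = (17 choose 0) + (17 choose 1) + (17 choose 2) + (17 choose 3) + (17 choose 4) + (17 choose 5) + (17 choose 6) + (17 choose 7) + (17 choose 8) + (17 choose 9) + (17 choose 10) + (17 choose 11)
     = 1 + 17 + 136 + 680 + 2380 + 6188 + 12376 + 19448 + 24310 + 24310 + 19448 + 12376
     = 121670.

121670


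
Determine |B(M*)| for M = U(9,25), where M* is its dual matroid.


The dual of U(r,n) is U(n-r, n) = U(16,25).
Bases of U(16,25) are all (16)-element subsets.
|B(M*)| = C(25,16) = 25! / (16! * 9!) = 2042975.

2042975


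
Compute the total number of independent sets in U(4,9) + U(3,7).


For a direct sum, |I(M1+M2)| = |I(M1)| * |I(M2)|.
|I(U(4,9))| = sum C(9,k) for k=0..4 = 256.
|I(U(3,7))| = sum C(7,k) for k=0..3 = 64.
Total = 256 * 64 = 16384.

16384


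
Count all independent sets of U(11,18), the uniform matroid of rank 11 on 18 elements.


Independent sets of U(11,18) are all subsets of size <= 11.
Count = C(18,0) + C(18,1) + C(18,2) + C(18,3) + C(18,4) + C(18,5) + C(18,6) + C(18,7) + C(18,8) + C(18,9) + C(18,10) + C(18,11)
     = 1 + 18 + 153 + 816 + 3060 + 8568 + 18564 + 31824 + 43758 + 48620 + 43758 + 31824
     = 230964.

230964


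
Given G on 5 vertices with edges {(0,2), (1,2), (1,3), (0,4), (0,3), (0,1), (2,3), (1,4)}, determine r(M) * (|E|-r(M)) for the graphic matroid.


r(M) = |V| - c = 5 - 1 = 4.
nullity = |E| - r(M) = 8 - 4 = 4.
Product = 4 * 4 = 16.

16


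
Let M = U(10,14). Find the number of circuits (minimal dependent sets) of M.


In U(10,14), circuits are the (11)-element subsets.
Any set of 11 elements is dependent, and removing any one element gives
an independent set of size 10, so it is a minimal dependent set.
Number of circuits = C(14,11) = 364.

364


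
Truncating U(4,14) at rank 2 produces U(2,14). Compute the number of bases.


Truncating U(4,14) to rank 2 gives U(2,14).
Bases of U(2,14) are all 2-element subsets of 14 elements.
Number of bases = C(14,2) = 14! / (2! * 12!) = 91.

91


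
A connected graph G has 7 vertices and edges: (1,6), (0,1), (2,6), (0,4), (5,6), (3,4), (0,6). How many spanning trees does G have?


By Kirchhoff's matrix tree theorem, the number of spanning trees equals
the determinant of any cofactor of the Laplacian matrix L.
G has 7 vertices and 7 edges.
Computing the (6 x 6) cofactor determinant gives 3.

3


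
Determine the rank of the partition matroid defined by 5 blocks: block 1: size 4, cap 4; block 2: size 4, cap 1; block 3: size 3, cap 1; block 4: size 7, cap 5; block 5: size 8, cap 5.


Rank of a partition matroid = sum of min(|Si|, ci) for each block.
= min(4,4) + min(4,1) + min(3,1) + min(7,5) + min(8,5)
= 4 + 1 + 1 + 5 + 5
= 16.

16


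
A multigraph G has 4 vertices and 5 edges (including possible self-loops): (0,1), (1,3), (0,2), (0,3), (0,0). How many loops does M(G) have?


In a graphic matroid, a loop is a self-loop edge (u,u) with rank 0.
Examining all 5 edges for self-loops...
Self-loops found: (0,0)
Number of loops = 1.

1


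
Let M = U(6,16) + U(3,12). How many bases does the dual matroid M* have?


(M1+M2)* = M1* + M2*.
M1* = U(10,16), bases: C(16,10) = 8008.
M2* = U(9,12), bases: C(12,9) = 220.
|B(M*)| = 8008 * 220 = 1761760.

1761760


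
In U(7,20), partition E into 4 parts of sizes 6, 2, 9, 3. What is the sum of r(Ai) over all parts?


r(Ai) = min(|Ai|, 7) for each part.
Sum = min(6,7) + min(2,7) + min(9,7) + min(3,7)
    = 6 + 2 + 7 + 3
    = 18.

18


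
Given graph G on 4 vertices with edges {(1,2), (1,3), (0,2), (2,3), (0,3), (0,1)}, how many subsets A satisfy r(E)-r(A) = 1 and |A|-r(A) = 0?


R(x,y) = sum over A in 2^E of x^(r(E)-r(A)) * y^(|A|-r(A)).
G has 4 vertices, 6 edges. r(E) = 3.
Enumerate all 2^6 = 64 subsets.
Count subsets with r(E)-r(A)=1 and |A|-r(A)=0: 15.

15


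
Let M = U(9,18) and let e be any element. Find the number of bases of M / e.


Contracting e from U(9,18) gives U(8,17).
Bases of U(8,17) = (17 choose 8) = 24310.

24310


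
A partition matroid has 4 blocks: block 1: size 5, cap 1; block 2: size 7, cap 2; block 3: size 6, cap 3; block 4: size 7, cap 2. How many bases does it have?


A basis picks exactly ci elements from block i.
Number of bases = product of C(|Si|, ci).
= C(5,1) * C(7,2) * C(6,3) * C(7,2)
= 5 * 21 * 20 * 21
= 44100.

44100


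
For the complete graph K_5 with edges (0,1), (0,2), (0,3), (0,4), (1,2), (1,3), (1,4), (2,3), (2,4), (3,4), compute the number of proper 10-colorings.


P(K_5, k) = k(k-1)(k-2)...(k-4).
P(10) = (10) * (9) * (8) * (7) * (6) = 30240.

30240


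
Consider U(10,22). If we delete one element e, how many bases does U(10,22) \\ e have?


Deleting e from U(10,22) gives U(10,21) since n > r.
Bases of U(10,21) = (21 choose 10) = 352716.

352716


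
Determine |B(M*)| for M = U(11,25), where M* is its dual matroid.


The dual of U(r,n) is U(n-r, n) = U(14,25).
Bases of U(14,25) are all (14)-element subsets.
|B(M*)| = C(25,14) = 4457400.

4457400


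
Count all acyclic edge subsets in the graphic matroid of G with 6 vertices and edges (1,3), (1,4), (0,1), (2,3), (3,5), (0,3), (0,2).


An independent set in a graphic matroid is an acyclic edge subset.
G has 6 vertices and 7 edges.
Enumerate all 2^7 = 128 subsets, checking for acyclicity.
Total independent sets = 96.

96


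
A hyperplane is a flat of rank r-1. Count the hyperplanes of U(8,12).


Hyperplanes of U(8,12) are flats of rank 7.
In a uniform matroid, these are exactly the (7)-element subsets.
Count = C(12,7) = 12! / (7! * 5!) = 792.

792


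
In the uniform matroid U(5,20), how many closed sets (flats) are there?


Flats of U(5,20): every subset of size < 5 is a flat, plus E itself.
Count = (20 choose 0) + (20 choose 1) + (20 choose 2) + (20 choose 3) + (20 choose 4) + 1
     = 1 + 20 + 190 + 1140 + 4845 + 1
     = 6197.

6197


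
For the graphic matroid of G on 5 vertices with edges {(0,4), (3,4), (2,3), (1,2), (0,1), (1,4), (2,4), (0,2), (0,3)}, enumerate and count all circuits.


A circuit in a graphic matroid = edge set of a simple cycle.
G has 5 vertices and 9 edges.
Enumerating all minimal edge subsets forming cycles...
Total circuits found: 22.

22


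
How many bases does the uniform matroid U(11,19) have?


Bases of U(11,19) are all 11-element subsets of the 19-element ground set.
Number of bases = C(19,11).
(19 choose 11) = 75582.

75582


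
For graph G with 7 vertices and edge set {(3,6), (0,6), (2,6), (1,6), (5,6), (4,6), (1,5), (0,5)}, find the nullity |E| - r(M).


Cycle rank (nullity) = |E| - r(M) = |E| - (|V| - c).
|E| = 8, |V| = 7, c = 1.
Nullity = 8 - (7 - 1) = 8 - 6 = 2.

2


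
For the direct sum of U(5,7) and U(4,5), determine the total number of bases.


Bases of a direct sum M1 + M2: |B| = |B(M1)| * |B(M2)|.
|B(U(5,7))| = C(7,5) = 21.
|B(U(4,5))| = C(5,4) = 5.
Total bases = 21 * 5 = 105.

105


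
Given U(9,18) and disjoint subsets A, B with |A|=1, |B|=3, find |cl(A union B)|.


|A union B| = 1 + 3 = 4 (disjoint).
In U(9,18), cl(S) = S if |S| < 9, else cl(S) = E.
Since 4 < 9, cl(A union B) = A union B.
|cl(A union B)| = 4.

4


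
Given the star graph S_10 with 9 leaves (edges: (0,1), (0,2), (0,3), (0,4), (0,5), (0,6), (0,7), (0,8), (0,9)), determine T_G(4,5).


A star on 10 vertices is a tree with 9 edges.
T(x,y) = x^(9) for any tree.
T(4,5) = 4^9 = 262144.

262144


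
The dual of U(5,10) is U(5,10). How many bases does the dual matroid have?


The dual of U(r,n) is U(n-r, n) = U(5,10).
Bases of U(5,10) are all (5)-element subsets.
|B(M*)| = (10 choose 5) = 252.

252


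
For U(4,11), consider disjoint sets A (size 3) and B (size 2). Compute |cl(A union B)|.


|A union B| = 3 + 2 = 5 (disjoint).
In U(4,11), cl(S) = S if |S| < 4, else cl(S) = E.
Since 5 >= 4, cl(A union B) = E.
|cl(A union B)| = 11.

11


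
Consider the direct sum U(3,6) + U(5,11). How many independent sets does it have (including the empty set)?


For a direct sum, |I(M1+M2)| = |I(M1)| * |I(M2)|.
|I(U(3,6))| = sum C(6,k) for k=0..3 = 42.
|I(U(5,11))| = sum C(11,k) for k=0..5 = 1024.
Total = 42 * 1024 = 43008.

43008


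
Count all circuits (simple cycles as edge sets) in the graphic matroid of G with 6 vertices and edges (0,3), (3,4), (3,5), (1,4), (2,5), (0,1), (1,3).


A circuit in a graphic matroid = edge set of a simple cycle.
G has 6 vertices and 7 edges.
Enumerating all minimal edge subsets forming cycles...
Total circuits found: 3.

3


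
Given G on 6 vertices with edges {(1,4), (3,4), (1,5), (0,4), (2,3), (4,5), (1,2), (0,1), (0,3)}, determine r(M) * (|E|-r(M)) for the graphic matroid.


r(M) = |V| - c = 6 - 1 = 5.
nullity = |E| - r(M) = 9 - 5 = 4.
Product = 5 * 4 = 20.

20


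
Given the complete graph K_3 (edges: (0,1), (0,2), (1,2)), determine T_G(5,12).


T(K_3; x,y) = x^2 + x + y.
T(5,12) = 25 + 5 + 12 = 42.

42


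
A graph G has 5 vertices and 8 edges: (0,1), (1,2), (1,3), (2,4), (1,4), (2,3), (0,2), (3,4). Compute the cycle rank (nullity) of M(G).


Cycle rank (nullity) = |E| - r(M) = |E| - (|V| - c).
|E| = 8, |V| = 5, c = 1.
Nullity = 8 - (5 - 1) = 8 - 4 = 4.

4


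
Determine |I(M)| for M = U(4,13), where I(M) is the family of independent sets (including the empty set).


Independent sets of U(4,13) are all subsets of size <= 4.
Count = C(13,0) + C(13,1) + C(13,2) + C(13,3) + C(13,4)
     = 1 + 13 + 78 + 286 + 715
     = 1093.

1093


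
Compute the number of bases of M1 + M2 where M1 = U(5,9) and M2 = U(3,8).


Bases of a direct sum M1 + M2: |B| = |B(M1)| * |B(M2)|.
|B(U(5,9))| = C(9,5) = 126.
|B(U(3,8))| = C(8,3) = 56.
Total bases = 126 * 56 = 7056.

7056


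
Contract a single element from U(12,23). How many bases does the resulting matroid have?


Contracting e from U(12,23) gives U(11,22).
Bases of U(11,22) = (22 choose 11) = 705432.

705432


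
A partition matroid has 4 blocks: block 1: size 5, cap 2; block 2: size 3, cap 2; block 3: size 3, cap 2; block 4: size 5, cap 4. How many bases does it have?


A basis picks exactly ci elements from block i.
Number of bases = product of C(|Si|, ci).
= C(5,2) * C(3,2) * C(3,2) * C(5,4)
= 10 * 3 * 3 * 5
= 450.

450


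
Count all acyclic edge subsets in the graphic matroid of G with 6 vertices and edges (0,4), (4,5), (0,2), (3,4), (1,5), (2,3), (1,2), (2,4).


An independent set in a graphic matroid is an acyclic edge subset.
G has 6 vertices and 8 edges.
Enumerate all 2^8 = 256 subsets, checking for acyclicity.
Total independent sets = 177.

177


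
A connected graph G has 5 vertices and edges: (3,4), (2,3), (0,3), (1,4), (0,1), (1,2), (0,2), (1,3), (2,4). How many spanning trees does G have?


By Kirchhoff's matrix tree theorem, the number of spanning trees equals
the determinant of any cofactor of the Laplacian matrix L.
G has 5 vertices and 9 edges.
Computing the (4 x 4) cofactor determinant gives 75.

75


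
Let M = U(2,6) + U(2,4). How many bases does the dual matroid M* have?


(M1+M2)* = M1* + M2*.
M1* = U(4,6), bases: C(6,4) = 15.
M2* = U(2,4), bases: C(4,2) = 6.
|B(M*)| = 15 * 6 = 90.

90


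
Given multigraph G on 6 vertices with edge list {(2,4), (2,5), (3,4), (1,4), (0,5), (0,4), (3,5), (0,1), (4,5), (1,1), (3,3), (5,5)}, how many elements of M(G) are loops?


In a graphic matroid, a loop is a self-loop edge (u,u) with rank 0.
Examining all 12 edges for self-loops...
Self-loops found: (1,1), (3,3), (5,5)
Number of loops = 3.

3


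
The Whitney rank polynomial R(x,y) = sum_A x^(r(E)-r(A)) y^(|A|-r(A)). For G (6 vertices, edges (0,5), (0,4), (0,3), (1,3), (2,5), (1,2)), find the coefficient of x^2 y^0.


R(x,y) = sum over A in 2^E of x^(r(E)-r(A)) * y^(|A|-r(A)).
G has 6 vertices, 6 edges. r(E) = 5.
Enumerate all 2^6 = 64 subsets.
Count subsets with r(E)-r(A)=2 and |A|-r(A)=0: 20.

20


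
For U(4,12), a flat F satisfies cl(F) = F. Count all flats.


Flats of U(4,12): every subset of size < 4 is a flat, plus E itself.
Count = (12 choose 0) + (12 choose 1) + (12 choose 2) + (12 choose 3) + 1
     = 1 + 12 + 66 + 220 + 1
     = 300.

300


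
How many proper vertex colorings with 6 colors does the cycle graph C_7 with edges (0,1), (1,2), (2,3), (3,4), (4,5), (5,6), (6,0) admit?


P(C_7, k) = (k-1)^7 + (-1)^7*(k-1).
P(6) = (5)^7 - 5
= 78125 - 5 = 78120.

78120


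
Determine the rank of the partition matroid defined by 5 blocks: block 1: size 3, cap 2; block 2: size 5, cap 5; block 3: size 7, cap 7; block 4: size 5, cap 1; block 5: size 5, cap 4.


Rank of a partition matroid = sum of min(|Si|, ci) for each block.
= min(3,2) + min(5,5) + min(7,7) + min(5,1) + min(5,4)
= 2 + 5 + 7 + 1 + 4
= 19.

19


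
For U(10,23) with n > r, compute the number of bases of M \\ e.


Deleting e from U(10,23) gives U(10,22) since n > r.
Bases of U(10,22) = (22 choose 10) = 646646.

646646


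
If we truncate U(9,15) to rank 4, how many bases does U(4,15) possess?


Truncating U(9,15) to rank 4 gives U(4,15).
Bases of U(4,15) are all 4-element subsets of 15 elements.
Number of bases = (15 choose 4) = 1365.

1365


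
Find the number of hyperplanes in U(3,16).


Hyperplanes of U(3,16) are flats of rank 2.
In a uniform matroid, these are exactly the (2)-element subsets.
Count = (16 choose 2) = 120.

120


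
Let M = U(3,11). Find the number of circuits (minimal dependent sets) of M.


In U(3,11), circuits are the (4)-element subsets.
Any set of 4 elements is dependent, and removing any one element gives
an independent set of size 3, so it is a minimal dependent set.
Number of circuits = C(11,4) = (11 * 10 * 9 * 8) / (1 * 2 * 3 * 4) = 330.

330


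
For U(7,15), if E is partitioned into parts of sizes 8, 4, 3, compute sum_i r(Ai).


r(Ai) = min(|Ai|, 7) for each part.
Sum = min(8,7) + min(4,7) + min(3,7)
    = 7 + 4 + 3
    = 14.

14


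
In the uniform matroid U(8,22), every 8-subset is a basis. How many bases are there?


Bases of U(8,22) are all 8-element subsets of the 22-element ground set.
Number of bases = C(22,8).
(22 choose 8) = 319770.

319770


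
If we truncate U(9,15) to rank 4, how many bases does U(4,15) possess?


Truncating U(9,15) to rank 4 gives U(4,15).
Bases of U(4,15) are all 4-element subsets of 15 elements.
Number of bases = C(15,4) = (15 * 14 * 13 * 12) / (1 * 2 * 3 * 4) = 1365.

1365


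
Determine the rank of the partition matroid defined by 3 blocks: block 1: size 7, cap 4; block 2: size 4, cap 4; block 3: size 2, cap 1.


Rank of a partition matroid = sum of min(|Si|, ci) for each block.
= min(7,4) + min(4,4) + min(2,1)
= 4 + 4 + 1
= 9.

9


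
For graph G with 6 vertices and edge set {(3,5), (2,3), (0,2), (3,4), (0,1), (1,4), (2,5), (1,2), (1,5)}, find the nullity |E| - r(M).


Cycle rank (nullity) = |E| - r(M) = |E| - (|V| - c).
|E| = 9, |V| = 6, c = 1.
Nullity = 9 - (6 - 1) = 9 - 5 = 4.

4


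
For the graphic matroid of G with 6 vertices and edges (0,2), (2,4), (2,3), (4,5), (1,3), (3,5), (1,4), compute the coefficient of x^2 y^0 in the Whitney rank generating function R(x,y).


R(x,y) = sum over A in 2^E of x^(r(E)-r(A)) * y^(|A|-r(A)).
G has 6 vertices, 7 edges. r(E) = 5.
Enumerate all 2^7 = 128 subsets.
Count subsets with r(E)-r(A)=2 and |A|-r(A)=0: 35.

35


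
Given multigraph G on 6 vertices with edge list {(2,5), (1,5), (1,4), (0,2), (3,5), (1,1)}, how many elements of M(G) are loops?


In a graphic matroid, a loop is a self-loop edge (u,u) with rank 0.
Examining all 6 edges for self-loops...
Self-loops found: (1,1)
Number of loops = 1.

1


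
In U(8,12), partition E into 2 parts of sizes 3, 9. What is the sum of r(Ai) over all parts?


r(Ai) = min(|Ai|, 8) for each part.
Sum = min(3,8) + min(9,8)
    = 3 + 8
    = 11.

11


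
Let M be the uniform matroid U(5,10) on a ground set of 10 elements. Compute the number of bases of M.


Bases of U(5,10) are all 5-element subsets of the 10-element ground set.
Number of bases = C(10,5).
C(10,5) = 252.

252


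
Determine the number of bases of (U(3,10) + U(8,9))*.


(M1+M2)* = M1* + M2*.
M1* = U(7,10), bases: C(10,7) = 120.
M2* = U(1,9), bases: C(9,1) = 9.
|B(M*)| = 120 * 9 = 1080.

1080


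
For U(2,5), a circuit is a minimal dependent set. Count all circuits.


In U(2,5), circuits are the (3)-element subsets.
Any set of 3 elements is dependent, and removing any one element gives
an independent set of size 2, so it is a minimal dependent set.
Number of circuits = C(5,3) = (5 * 4 * 3) / (1 * 2 * 3) = 10.

10


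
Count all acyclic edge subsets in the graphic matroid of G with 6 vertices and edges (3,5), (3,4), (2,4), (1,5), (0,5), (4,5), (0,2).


An independent set in a graphic matroid is an acyclic edge subset.
G has 6 vertices and 7 edges.
Enumerate all 2^7 = 128 subsets, checking for acyclicity.
Total independent sets = 104.

104


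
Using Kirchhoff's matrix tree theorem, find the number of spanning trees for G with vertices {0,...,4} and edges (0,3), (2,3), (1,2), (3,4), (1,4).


By Kirchhoff's matrix tree theorem, the number of spanning trees equals
the determinant of any cofactor of the Laplacian matrix L.
G has 5 vertices and 5 edges.
Computing the (4 x 4) cofactor determinant gives 4.

4


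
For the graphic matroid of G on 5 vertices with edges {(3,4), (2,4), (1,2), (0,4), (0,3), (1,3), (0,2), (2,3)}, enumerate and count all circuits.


A circuit in a graphic matroid = edge set of a simple cycle.
G has 5 vertices and 8 edges.
Enumerating all minimal edge subsets forming cycles...
Total circuits found: 12.

12


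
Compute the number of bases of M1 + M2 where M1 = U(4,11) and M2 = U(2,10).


Bases of a direct sum M1 + M2: |B| = |B(M1)| * |B(M2)|.
|B(U(4,11))| = C(11,4) = 330.
|B(U(2,10))| = C(10,2) = 45.
Total bases = 330 * 45 = 14850.

14850


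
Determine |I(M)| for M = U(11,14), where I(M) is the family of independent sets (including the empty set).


Independent sets of U(11,14) are all subsets of size <= 11.
Count = C(14,0) + C(14,1) + C(14,2) + C(14,3) + C(14,4) + C(14,5) + C(14,6) + C(14,7) + C(14,8) + C(14,9) + C(14,10) + C(14,11)
     = 1 + 14 + 91 + 364 + 1001 + 2002 + 3003 + 3432 + 3003 + 2002 + 1001 + 364
     = 16278.

16278


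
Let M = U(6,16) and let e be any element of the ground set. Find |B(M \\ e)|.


Deleting e from U(6,16) gives U(6,15) since n > r.
Bases of U(6,15) = C(15,6) = 15! / (6! * 9!) = 5005.

5005


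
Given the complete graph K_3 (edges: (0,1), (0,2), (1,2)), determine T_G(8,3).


T(K_3; x,y) = x^2 + x + y.
T(8,3) = 64 + 8 + 3 = 75.

75


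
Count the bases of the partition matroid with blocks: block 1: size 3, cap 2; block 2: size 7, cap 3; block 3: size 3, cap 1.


A basis picks exactly ci elements from block i.
Number of bases = product of C(|Si|, ci).
= C(3,2) * C(7,3) * C(3,1)
= 3 * 35 * 3
= 315.

315


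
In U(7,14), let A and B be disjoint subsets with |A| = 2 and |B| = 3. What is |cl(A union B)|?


|A union B| = 2 + 3 = 5 (disjoint).
In U(7,14), cl(S) = S if |S| < 7, else cl(S) = E.
Since 5 < 7, cl(A union B) = A union B.
|cl(A union B)| = 5.

5


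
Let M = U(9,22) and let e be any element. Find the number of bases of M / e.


Contracting e from U(9,22) gives U(8,21).
Bases of U(8,21) = C(21,8) = 21! / (8! * 13!) = 203490.

203490


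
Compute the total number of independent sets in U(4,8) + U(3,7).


For a direct sum, |I(M1+M2)| = |I(M1)| * |I(M2)|.
|I(U(4,8))| = sum C(8,k) for k=0..4 = 163.
|I(U(3,7))| = sum C(7,k) for k=0..3 = 64.
Total = 163 * 64 = 10432.

10432


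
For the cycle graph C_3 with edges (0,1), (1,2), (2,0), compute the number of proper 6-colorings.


P(C_3, k) = (k-1)^3 + (-1)^3*(k-1).
P(6) = (5)^3 - 5
= 125 - 5 = 120.

120


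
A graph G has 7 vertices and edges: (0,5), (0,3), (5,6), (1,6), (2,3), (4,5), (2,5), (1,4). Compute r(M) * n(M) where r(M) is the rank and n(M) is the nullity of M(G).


r(M) = |V| - c = 7 - 1 = 6.
nullity = |E| - r(M) = 8 - 6 = 2.
Product = 6 * 2 = 12.

12


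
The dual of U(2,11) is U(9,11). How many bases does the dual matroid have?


The dual of U(r,n) is U(n-r, n) = U(9,11).
Bases of U(9,11) are all (9)-element subsets.
|B(M*)| = C(11,9) = 11! / (9! * 2!) = 55.

55


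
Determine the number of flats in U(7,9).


Flats of U(7,9): every subset of size < 7 is a flat, plus E itself.
Count = C(9,0) + C(9,1) + C(9,2) + C(9,3) + C(9,4) + C(9,5) + C(9,6) + 1
     = 1 + 9 + 36 + 84 + 126 + 126 + 84 + 1
     = 467.

467


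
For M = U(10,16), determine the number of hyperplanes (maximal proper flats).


Hyperplanes of U(10,16) are flats of rank 9.
In a uniform matroid, these are exactly the (9)-element subsets.
Count = C(16,9) = 16! / (9! * 7!) = 11440.

11440


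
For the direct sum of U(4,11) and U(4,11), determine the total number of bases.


Bases of a direct sum M1 + M2: |B| = |B(M1)| * |B(M2)|.
|B(U(4,11))| = C(11,4) = 330.
|B(U(4,11))| = C(11,4) = 330.
Total bases = 330 * 330 = 108900.

108900


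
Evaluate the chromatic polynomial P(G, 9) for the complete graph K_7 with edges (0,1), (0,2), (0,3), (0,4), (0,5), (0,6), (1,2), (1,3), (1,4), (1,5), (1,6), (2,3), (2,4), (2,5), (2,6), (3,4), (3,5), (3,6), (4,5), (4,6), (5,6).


P(K_7, k) = k(k-1)(k-2)...(k-6).
P(9) = (9) * (8) * (7) * (6) * (5) * (4) * (3) = 181440.

181440


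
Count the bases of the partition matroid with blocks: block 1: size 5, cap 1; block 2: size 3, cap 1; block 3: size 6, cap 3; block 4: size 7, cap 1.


A basis picks exactly ci elements from block i.
Number of bases = product of C(|Si|, ci).
= C(5,1) * C(3,1) * C(6,3) * C(7,1)
= 5 * 3 * 20 * 7
= 2100.

2100


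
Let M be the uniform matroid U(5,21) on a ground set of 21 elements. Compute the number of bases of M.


Bases of U(5,21) are all 5-element subsets of the 21-element ground set.
Number of bases = C(21,5).
(21 choose 5) = 20349.

20349


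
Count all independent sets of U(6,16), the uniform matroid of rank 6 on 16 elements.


Independent sets of U(6,16) are all subsets of size <= 6.
Count = (16 choose 0) + (16 choose 1) + (16 choose 2) + (16 choose 3) + (16 choose 4) + (16 choose 5) + (16 choose 6)
     = 1 + 16 + 120 + 560 + 1820 + 4368 + 8008
     = 14893.

14893


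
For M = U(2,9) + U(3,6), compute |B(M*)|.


(M1+M2)* = M1* + M2*.
M1* = U(7,9), bases: C(9,7) = 36.
M2* = U(3,6), bases: C(6,3) = 20.
|B(M*)| = 36 * 20 = 720.

720


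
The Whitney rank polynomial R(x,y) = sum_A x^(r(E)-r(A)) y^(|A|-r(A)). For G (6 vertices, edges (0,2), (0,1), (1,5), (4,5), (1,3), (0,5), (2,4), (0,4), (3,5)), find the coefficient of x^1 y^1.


R(x,y) = sum over A in 2^E of x^(r(E)-r(A)) * y^(|A|-r(A)).
G has 6 vertices, 9 edges. r(E) = 5.
Enumerate all 2^9 = 512 subsets.
Count subsets with r(E)-r(A)=1 and |A|-r(A)=1: 68.

68


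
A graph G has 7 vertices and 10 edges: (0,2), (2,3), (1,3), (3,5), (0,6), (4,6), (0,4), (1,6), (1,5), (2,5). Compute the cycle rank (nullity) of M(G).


Cycle rank (nullity) = |E| - r(M) = |E| - (|V| - c).
|E| = 10, |V| = 7, c = 1.
Nullity = 10 - (7 - 1) = 10 - 6 = 4.

4
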